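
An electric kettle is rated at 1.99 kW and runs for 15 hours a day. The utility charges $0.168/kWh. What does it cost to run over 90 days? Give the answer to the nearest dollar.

$451

Energy = 1990 W × 15 h/day × 90 days = 2,686,500 Wh = 2,686 kWh
Cost = 2,686 kWh × $0.168/kWh = $451.33 ≈ $451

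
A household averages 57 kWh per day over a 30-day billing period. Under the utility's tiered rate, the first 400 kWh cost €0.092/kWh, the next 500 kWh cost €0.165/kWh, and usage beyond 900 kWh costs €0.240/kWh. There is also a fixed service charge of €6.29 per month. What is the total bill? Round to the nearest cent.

Usage = 57 kWh/day × 30 days = 1710 kWh
First 400 kWh × €0.092 = €36.80
Next 500 kWh × €0.165 = €82.50
Remaining 810 kWh × €0.240 = €194.40
Energy charge = €313.70; + service €6.29 = €319.99

€319.99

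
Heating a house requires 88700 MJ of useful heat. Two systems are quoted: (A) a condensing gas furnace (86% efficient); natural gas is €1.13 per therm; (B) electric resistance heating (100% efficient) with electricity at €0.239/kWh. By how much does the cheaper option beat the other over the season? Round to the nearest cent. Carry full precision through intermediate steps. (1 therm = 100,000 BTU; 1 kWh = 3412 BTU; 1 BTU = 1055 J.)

Heat load = 88700 MJ = 88,700,000,000 J / 1055 = 84,075,829 BTU
Gas: input = 84,075,829 / 0.86 = 97,762,592 BTU = 977.6 therm → 977.6 × €1.13 = €1,104.72
Electric: 84,075,829 BTU / 3412 = 24,640 kWh → × €0.239 = €5,889.25
Difference = |€1,104.72 − €5,889.25| = €4,784.53

€4784.53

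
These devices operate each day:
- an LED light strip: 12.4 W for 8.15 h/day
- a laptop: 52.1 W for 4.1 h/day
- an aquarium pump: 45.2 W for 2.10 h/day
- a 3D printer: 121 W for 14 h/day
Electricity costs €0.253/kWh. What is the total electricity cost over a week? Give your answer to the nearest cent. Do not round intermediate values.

€3.73

LED light strip: 12.4 W × 8.15 h × 7 d = 707 Wh = 0.7074 kWh
laptop: 52.1 W × 4.1 h × 7 d = 1,495 Wh = 1.495 kWh
aquarium pump: 45.2 W × 2.10 h × 7 d = 664 Wh = 0.6644 kWh
3D printer: 121 W × 14 h × 7 d = 11,858 Wh = 11.86 kWh
Total energy = 0.7074 + 1.495 + 0.6644 + 11.86 = 14.73 kWh
Cost = 14.73 kWh × €0.253 = €3.73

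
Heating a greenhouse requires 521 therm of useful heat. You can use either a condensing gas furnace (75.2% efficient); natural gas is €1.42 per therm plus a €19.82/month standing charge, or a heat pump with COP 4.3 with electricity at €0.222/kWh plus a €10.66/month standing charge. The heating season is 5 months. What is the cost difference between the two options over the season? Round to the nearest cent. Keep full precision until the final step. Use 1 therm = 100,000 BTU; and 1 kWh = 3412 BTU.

€241.26

Heat load = 521 therm × 100,000 = 52,100,000 BTU
Gas: input = 52,100,000 / 0.752 = 69,281,915 BTU = 692.8 therm → 692.8 × €1.42 = €983.80; + 5 × €19.82 standing = €1,082.90
Heat pump: 52,100,000 BTU / 3412 = 15,270 kWh heat; / 4.3 = 3,551 kWh in → × €0.222 = €788.34; + 5 × €10.66 standing = €841.64
Difference = |€1,082.90 − €841.64| = €241.26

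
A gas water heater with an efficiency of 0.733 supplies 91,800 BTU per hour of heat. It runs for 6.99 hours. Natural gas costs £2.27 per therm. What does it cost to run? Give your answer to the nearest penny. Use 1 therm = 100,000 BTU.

Heat delivered = 91,800 BTU/h × 6.99 h = 641,682 BTU
Gas input = 641,682 / 0.733 = 875,419 BTU
= 875,419 / 100,000 = 8.754 therm
Cost = 8.754 × £2.27/therm = £19.87

£19.87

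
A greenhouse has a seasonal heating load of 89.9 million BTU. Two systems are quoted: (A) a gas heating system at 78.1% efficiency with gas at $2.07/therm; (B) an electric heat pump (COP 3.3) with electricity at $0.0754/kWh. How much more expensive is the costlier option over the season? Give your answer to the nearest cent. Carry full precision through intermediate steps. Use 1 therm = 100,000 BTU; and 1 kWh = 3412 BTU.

$1780.74

Heat load = 89.9 × 10⁶ BTU = 89,900,000 BTU
Gas: input = 89,900,000 / 0.781 = 115,108,835 BTU = 1,151 therm → 1,151 × $2.07 = $2,382.75
Heat pump: 89,900,000 BTU / 3412 = 26,350 kWh heat; / 3.3 = 7,984 kWh in → × $0.0754 = $602.02
Difference = |$2,382.75 − $602.02| = $1,780.74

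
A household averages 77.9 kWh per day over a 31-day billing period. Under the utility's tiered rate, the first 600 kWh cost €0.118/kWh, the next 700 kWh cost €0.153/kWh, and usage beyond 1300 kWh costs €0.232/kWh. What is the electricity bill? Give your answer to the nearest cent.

Usage = 77.9 kWh/day × 31 days = 2414.9 kWh
First 600 kWh × €0.118 = €70.80
Next 700 kWh × €0.153 = €107.10
Remaining 1114.9 kWh × €0.232 = €258.66
Total = €436.56

€436.56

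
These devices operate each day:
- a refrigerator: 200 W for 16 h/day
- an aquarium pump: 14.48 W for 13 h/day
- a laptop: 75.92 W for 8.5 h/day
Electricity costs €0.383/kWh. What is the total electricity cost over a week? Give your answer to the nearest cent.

refrigerator: 200 W × 16 h × 7 d = 22,400 Wh = 22.4 kWh
aquarium pump: 14.48 W × 13 h × 7 d = 1,318 Wh = 1.318 kWh
laptop: 75.92 W × 8.5 h × 7 d = 4,517 Wh = 4.517 kWh
Total energy = 22.4 + 1.318 + 4.517 = 28.23 kWh
Cost = 28.23 kWh × €0.383 = €10.81

€10.81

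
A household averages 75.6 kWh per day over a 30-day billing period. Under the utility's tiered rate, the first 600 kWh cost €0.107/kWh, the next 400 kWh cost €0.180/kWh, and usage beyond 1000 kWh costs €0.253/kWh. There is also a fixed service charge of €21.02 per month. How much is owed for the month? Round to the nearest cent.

Usage = 75.6 kWh/day × 30 days = 2268 kWh
First 600 kWh × €0.107 = €64.20
Next 400 kWh × €0.180 = €72.00
Remaining 1268 kWh × €0.253 = €320.80
Energy charge = €457.00; + service €21.02 = €478.02

€478.02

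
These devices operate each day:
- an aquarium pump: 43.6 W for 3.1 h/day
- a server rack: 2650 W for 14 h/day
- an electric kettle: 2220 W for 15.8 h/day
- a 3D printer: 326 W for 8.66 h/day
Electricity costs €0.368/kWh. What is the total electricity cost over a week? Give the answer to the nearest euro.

aquarium pump: 43.6 W × 3.1 h × 7 d = 946 Wh = 0.9461 kWh
server rack: 2650 W × 14 h × 7 d = 259,700 Wh = 259.7 kWh
electric kettle: 2220 W × 15.8 h × 7 d = 245,532 Wh = 245.5 kWh
3D printer: 326 W × 8.66 h × 7 d = 19,762 Wh = 19.76 kWh
Total energy = 0.9461 + 259.7 + 245.5 + 19.76 = 525.9 kWh
Cost = 525.9 kWh × €0.368 = €193.55 ≈ €194

€194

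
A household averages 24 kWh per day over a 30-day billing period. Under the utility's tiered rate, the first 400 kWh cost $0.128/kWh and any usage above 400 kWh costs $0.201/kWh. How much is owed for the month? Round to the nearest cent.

$115.52

Usage = 24 kWh/day × 30 days = 720 kWh
First 400 kWh × $0.128 = $51.20
Remaining 320 kWh × $0.201 = $64.32
Total = $115.52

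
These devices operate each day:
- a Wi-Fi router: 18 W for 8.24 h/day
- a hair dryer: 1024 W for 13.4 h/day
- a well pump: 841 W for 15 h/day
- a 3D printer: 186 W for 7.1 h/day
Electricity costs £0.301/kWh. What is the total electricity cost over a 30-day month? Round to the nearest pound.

£251

Wi-Fi router: 18 W × 8.24 h × 30 d = 4,450 Wh = 4.45 kWh
hair dryer: 1024 W × 13.4 h × 30 d = 411,648 Wh = 411.6 kWh
well pump: 841 W × 15 h × 30 d = 378,450 Wh = 378.4 kWh
3D printer: 186 W × 7.1 h × 30 d = 39,618 Wh = 39.62 kWh
Total energy = 4.45 + 411.6 + 378.4 + 39.62 = 834.2 kWh
Cost = 834.2 kWh × £0.301 = £251.08 ≈ £251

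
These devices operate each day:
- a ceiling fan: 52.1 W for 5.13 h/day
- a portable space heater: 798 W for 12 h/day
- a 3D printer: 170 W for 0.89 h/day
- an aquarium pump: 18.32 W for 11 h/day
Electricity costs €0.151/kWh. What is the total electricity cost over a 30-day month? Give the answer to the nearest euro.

€46

ceiling fan: 52.1 W × 5.13 h × 30 d = 8,018 Wh = 8.018 kWh
portable space heater: 798 W × 12 h × 30 d = 287,280 Wh = 287.3 kWh
3D printer: 170 W × 0.89 h × 30 d = 4,539 Wh = 4.539 kWh
aquarium pump: 18.32 W × 11 h × 30 d = 6,046 Wh = 6.046 kWh
Total energy = 8.018 + 287.3 + 4.539 + 6.046 = 305.9 kWh
Cost = 305.9 kWh × €0.151 = €46.19 ≈ €46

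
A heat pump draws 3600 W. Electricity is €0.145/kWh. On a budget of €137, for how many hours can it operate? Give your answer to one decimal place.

262.5 h

Energy budget = €137 / €0.145 per kWh = 944.8 kWh = 944,828 Wh
Runtime = 944,828 Wh / 3600 W = 262.5 h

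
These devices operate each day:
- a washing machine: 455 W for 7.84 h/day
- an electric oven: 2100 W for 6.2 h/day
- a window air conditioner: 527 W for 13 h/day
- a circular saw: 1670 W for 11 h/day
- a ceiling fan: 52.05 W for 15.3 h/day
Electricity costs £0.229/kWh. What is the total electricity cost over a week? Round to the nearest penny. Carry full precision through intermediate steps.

£68.30

washing machine: 455 W × 7.84 h × 7 d = 24,970 Wh = 24.97 kWh
electric oven: 2100 W × 6.2 h × 7 d = 91,140 Wh = 91.14 kWh
window air conditioner: 527 W × 13 h × 7 d = 47,957 Wh = 47.96 kWh
circular saw: 1670 W × 11 h × 7 d = 128,590 Wh = 128.6 kWh
ceiling fan: 52.05 W × 15.3 h × 7 d = 5,575 Wh = 5.575 kWh
Total energy = 24.97 + 91.14 + 47.96 + 128.6 + 5.575 = 298.2 kWh
Cost = 298.2 kWh × £0.229 = £68.30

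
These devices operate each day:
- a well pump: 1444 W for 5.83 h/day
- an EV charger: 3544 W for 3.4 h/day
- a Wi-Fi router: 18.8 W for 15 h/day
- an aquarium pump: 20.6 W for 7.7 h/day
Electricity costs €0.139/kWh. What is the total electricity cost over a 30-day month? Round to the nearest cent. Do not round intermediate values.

well pump: 1444 W × 5.83 h × 30 d = 252,556 Wh = 252.6 kWh
EV charger: 3544 W × 3.4 h × 30 d = 361,488 Wh = 361.5 kWh
Wi-Fi router: 18.8 W × 15 h × 30 d = 8,460 Wh = 8.46 kWh
aquarium pump: 20.6 W × 7.7 h × 30 d = 4,759 Wh = 4.759 kWh
Total energy = 252.6 + 361.5 + 8.46 + 4.759 = 627.3 kWh
Cost = 627.3 kWh × €0.139 = €87.19

€87.19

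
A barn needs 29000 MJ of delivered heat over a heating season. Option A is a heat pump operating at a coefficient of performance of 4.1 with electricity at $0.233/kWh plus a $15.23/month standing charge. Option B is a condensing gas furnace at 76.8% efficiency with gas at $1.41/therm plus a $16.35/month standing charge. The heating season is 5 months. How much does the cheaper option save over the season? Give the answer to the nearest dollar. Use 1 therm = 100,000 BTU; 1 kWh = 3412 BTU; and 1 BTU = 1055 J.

Heat load = 29000 MJ = 29,000,000,000 J / 1055 = 27,488,152 BTU
Gas: input = 27,488,152 / 0.768 = 35,791,864 BTU = 357.9 therm → 357.9 × $1.41 = $504.67; + 5 × $16.35 standing = $586.42
Heat pump: 27,488,152 BTU / 3412 = 8,056 kWh heat; / 4.1 = 1,965 kWh in → × $0.233 = $457.83; + 5 × $15.23 standing = $533.98
Difference = |$586.42 − $533.98| = $52.43 ≈ $52

$52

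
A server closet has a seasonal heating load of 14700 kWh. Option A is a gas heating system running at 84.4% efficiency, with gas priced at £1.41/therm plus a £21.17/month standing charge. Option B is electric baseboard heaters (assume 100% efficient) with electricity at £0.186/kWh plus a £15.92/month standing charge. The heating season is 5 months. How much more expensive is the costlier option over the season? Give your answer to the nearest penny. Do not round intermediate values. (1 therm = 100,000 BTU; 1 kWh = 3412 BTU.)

Heat load = 14700 kWh × 3412 = 50,156,400 BTU
Gas: input = 50,156,400 / 0.844 = 59,427,014 BTU = 594.3 therm → 594.3 × £1.41 = £837.92; + 5 × £21.17 standing = £943.77
Electric: 50,156,400 BTU / 3412 = 14,700 kWh → × £0.186 = £2,734.20; + 5 × £15.92 standing = £2,813.80
Difference = |£943.77 − £2,813.80| = £1,870.03

£1870.03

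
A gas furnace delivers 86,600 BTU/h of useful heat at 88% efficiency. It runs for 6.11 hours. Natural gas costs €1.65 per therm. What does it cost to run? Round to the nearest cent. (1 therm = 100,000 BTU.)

€9.92

Heat delivered = 86,600 BTU/h × 6.11 h = 529,126 BTU
Gas input = 529,126 / 0.88 = 601,280 BTU
= 601,280 / 100,000 = 6.013 therm
Cost = 6.013 × €1.65/therm = €9.92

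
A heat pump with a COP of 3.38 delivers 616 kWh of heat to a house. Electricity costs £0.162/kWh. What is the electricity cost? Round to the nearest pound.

£30

Electrical input = 616 kWh / 3.38 = 182.2 kWh
Cost = 182.2 × £0.162/kWh = £29.52 ≈ £30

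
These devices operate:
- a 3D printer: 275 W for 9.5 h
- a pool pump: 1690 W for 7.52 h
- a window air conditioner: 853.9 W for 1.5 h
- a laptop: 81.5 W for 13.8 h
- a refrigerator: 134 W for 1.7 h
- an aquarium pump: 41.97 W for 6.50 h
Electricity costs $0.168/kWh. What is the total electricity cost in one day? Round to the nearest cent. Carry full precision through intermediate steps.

$3.06

3D printer: 275 W × 9.5 h = 2,612 Wh = 2.612 kWh
pool pump: 1690 W × 7.52 h = 12,709 Wh = 12.71 kWh
window air conditioner: 853.9 W × 1.5 h = 1,281 Wh = 1.281 kWh
laptop: 81.5 W × 13.8 h = 1,125 Wh = 1.125 kWh
refrigerator: 134 W × 1.7 h = 228 Wh = 0.2278 kWh
aquarium pump: 41.97 W × 6.50 h = 273 Wh = 0.2728 kWh
Total energy = 2.612 + 12.71 + 1.281 + 1.125 + 0.2278 + 0.2728 = 18.23 kWh
Cost = 18.23 kWh × $0.168 = $3.06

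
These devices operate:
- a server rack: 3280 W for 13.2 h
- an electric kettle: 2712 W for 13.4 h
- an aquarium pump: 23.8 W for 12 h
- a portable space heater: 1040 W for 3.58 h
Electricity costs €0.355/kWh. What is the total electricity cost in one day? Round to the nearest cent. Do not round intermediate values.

server rack: 3280 W × 13.2 h = 43,296 Wh = 43.3 kWh
electric kettle: 2712 W × 13.4 h = 36,341 Wh = 36.34 kWh
aquarium pump: 23.8 W × 12 h = 286 Wh = 0.2856 kWh
portable space heater: 1040 W × 3.58 h = 3,723 Wh = 3.723 kWh
Total energy = 43.3 + 36.34 + 0.2856 + 3.723 = 83.65 kWh
Cost = 83.65 kWh × €0.355 = €29.69

€29.69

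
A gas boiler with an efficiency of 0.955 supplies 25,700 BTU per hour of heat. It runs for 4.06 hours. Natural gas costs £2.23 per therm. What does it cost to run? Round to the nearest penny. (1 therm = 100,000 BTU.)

£2.44

Heat delivered = 25,700 BTU/h × 4.06 h = 104,342 BTU
Gas input = 104,342 / 0.955 = 109,259 BTU
= 109,259 / 100,000 = 1.093 therm
Cost = 1.093 × £2.23/therm = £2.44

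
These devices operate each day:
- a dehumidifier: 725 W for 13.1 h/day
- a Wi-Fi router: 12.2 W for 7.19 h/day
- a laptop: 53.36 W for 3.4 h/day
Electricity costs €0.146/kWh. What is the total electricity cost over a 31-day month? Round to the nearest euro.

€44

dehumidifier: 725 W × 13.1 h × 31 d = 294,422 Wh = 294.4 kWh
Wi-Fi router: 12.2 W × 7.19 h × 31 d = 2,719 Wh = 2.719 kWh
laptop: 53.36 W × 3.4 h × 31 d = 5,624 Wh = 5.624 kWh
Total energy = 294.4 + 2.719 + 5.624 = 302.8 kWh
Cost = 302.8 kWh × €0.146 = €44.20 ≈ €44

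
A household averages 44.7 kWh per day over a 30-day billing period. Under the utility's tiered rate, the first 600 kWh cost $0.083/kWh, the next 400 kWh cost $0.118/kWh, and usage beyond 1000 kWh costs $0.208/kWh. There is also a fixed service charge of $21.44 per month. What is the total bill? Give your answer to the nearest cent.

$189.37

Usage = 44.7 kWh/day × 30 days = 1341 kWh
First 600 kWh × $0.083 = $49.80
Next 400 kWh × $0.118 = $47.20
Remaining 341 kWh × $0.208 = $70.93
Energy charge = $167.93; + service $21.44 = $189.37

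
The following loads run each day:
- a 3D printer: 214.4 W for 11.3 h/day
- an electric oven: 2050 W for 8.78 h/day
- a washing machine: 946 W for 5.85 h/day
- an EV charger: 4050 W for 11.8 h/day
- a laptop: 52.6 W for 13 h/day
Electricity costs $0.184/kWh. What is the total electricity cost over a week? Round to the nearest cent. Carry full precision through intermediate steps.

$95.87

3D printer: 214.4 W × 11.3 h × 7 d = 16,959 Wh = 16.96 kWh
electric oven: 2050 W × 8.78 h × 7 d = 125,993 Wh = 126 kWh
washing machine: 946 W × 5.85 h × 7 d = 38,739 Wh = 38.74 kWh
EV charger: 4050 W × 11.8 h × 7 d = 334,530 Wh = 334.5 kWh
laptop: 52.6 W × 13 h × 7 d = 4,787 Wh = 4.787 kWh
Total energy = 16.96 + 126 + 38.74 + 334.5 + 4.787 = 521 kWh
Cost = 521 kWh × $0.184 = $95.87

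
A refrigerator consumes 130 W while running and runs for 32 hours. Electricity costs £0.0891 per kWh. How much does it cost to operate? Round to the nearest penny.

Energy = 130 W × 32 h = 4,160 Wh = 4.16 kWh
Cost = 4.16 kWh × £0.0891/kWh = £0.37

£0.37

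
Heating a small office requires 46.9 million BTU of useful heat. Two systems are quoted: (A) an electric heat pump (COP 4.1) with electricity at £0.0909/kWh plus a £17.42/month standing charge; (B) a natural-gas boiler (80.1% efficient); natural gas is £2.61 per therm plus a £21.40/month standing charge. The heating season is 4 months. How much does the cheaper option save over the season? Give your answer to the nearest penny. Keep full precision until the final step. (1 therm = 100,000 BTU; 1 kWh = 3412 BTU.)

Heat load = 46.9 × 10⁶ BTU = 46,900,000 BTU
Gas: input = 46,900,000 / 0.801 = 58,551,810 BTU = 585.5 therm → 585.5 × £2.61 = £1,528.20; + 4 × £21.40 standing = £1,613.80
Heat pump: 46,900,000 BTU / 3412 = 13,750 kWh heat; / 4.1 = 3,353 kWh in → × £0.0909 = £304.75; + 4 × £17.42 standing = £374.43
Difference = |£1,613.80 − £374.43| = £1,239.37

£1239.37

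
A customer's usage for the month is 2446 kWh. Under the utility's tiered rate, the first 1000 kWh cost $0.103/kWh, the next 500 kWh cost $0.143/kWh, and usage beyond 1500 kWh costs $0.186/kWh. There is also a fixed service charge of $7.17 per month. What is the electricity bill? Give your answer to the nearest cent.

$357.63

First 1000 kWh × $0.103 = $103.00
Next 500 kWh × $0.143 = $71.50
Remaining 946 kWh × $0.186 = $175.96
Energy charge = $350.46; + service $7.17 = $357.63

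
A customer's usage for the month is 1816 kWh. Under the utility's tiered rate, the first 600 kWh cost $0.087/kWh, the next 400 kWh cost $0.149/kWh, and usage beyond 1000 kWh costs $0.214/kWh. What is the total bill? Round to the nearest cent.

$286.42

First 600 kWh × $0.087 = $52.20
Next 400 kWh × $0.149 = $59.60
Remaining 816 kWh × $0.214 = $174.62
Total = $286.42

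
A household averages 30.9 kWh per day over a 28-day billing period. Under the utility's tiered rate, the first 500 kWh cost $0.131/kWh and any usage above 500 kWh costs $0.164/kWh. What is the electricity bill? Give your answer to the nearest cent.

Usage = 30.9 kWh/day × 28 days = 865.2 kWh
First 500 kWh × $0.131 = $65.50
Remaining 365.2 kWh × $0.164 = $59.89
Total = $125.39

$125.39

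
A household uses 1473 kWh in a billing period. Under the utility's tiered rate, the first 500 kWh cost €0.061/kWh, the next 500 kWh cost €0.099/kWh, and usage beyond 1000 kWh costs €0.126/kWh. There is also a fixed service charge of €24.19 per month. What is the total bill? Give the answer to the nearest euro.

First 500 kWh × €0.061 = €30.50
Next 500 kWh × €0.099 = €49.50
Remaining 473 kWh × €0.126 = €59.60
Energy charge = €139.60; + service €24.19 = €163.79 ≈ €164

€164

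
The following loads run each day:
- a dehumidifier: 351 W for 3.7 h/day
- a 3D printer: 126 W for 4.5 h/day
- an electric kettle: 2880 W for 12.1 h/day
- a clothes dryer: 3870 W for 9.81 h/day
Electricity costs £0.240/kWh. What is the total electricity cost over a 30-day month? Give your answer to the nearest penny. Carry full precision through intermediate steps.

dehumidifier: 351 W × 3.7 h × 30 d = 38,961 Wh = 38.96 kWh
3D printer: 126 W × 4.5 h × 30 d = 17,010 Wh = 17.01 kWh
electric kettle: 2880 W × 12.1 h × 30 d = 1,045,440 Wh = 1,045 kWh
clothes dryer: 3870 W × 9.81 h × 30 d = 1,138,941 Wh = 1,139 kWh
Total energy = 38.96 + 17.01 + 1,045 + 1,139 = 2,240 kWh
Cost = 2,240 kWh × £0.240 = £537.68

£537.68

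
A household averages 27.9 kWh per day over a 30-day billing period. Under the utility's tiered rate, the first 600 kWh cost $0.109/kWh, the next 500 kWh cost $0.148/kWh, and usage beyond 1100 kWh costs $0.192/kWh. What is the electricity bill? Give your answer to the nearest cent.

$100.48

Usage = 27.9 kWh/day × 30 days = 837 kWh
First 600 kWh × $0.109 = $65.40
Next 237 kWh × $0.148 = $35.08
Remaining tier: 0 kWh (not reached)
Total = $100.48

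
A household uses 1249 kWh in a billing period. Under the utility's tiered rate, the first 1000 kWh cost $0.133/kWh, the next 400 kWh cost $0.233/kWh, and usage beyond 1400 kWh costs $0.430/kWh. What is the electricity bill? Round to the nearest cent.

$191.02

First 1000 kWh × $0.133 = $133.00
Next 249 kWh × $0.233 = $58.02
Remaining tier: 0 kWh (not reached)
Total = $191.02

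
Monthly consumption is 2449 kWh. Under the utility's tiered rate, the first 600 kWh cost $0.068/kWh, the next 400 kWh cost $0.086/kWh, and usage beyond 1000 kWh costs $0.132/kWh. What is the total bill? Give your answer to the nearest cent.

$266.47

First 600 kWh × $0.068 = $40.80
Next 400 kWh × $0.086 = $34.40
Remaining 1449 kWh × $0.132 = $191.27
Total = $266.47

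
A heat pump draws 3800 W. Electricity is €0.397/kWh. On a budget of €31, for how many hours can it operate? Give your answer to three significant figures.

Energy budget = €31 / €0.397 per kWh = 78.09 kWh = 78,086 Wh
Runtime = 78,086 Wh / 3800 W = 20.55 h

20.5 h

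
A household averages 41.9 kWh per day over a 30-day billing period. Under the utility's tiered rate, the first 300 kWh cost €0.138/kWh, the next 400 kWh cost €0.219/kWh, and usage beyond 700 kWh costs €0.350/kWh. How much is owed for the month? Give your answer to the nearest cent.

€323.95

Usage = 41.9 kWh/day × 30 days = 1257 kWh
First 300 kWh × €0.138 = €41.40
Next 400 kWh × €0.219 = €87.60
Remaining 557 kWh × €0.350 = €194.95
Total = €323.95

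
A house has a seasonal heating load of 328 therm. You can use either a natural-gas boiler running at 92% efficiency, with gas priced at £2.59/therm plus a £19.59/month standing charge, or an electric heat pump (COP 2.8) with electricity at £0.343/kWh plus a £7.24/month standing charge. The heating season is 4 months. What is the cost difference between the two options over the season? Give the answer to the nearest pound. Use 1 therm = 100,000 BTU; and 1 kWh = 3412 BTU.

Heat load = 328 therm × 100,000 = 32,800,000 BTU
Gas: input = 32,800,000 / 0.92 = 35,652,174 BTU = 356.5 therm → 356.5 × £2.59 = £923.39; + 4 × £19.59 standing = £1,001.75
Heat pump: 32,800,000 BTU / 3412 = 9,613 kWh heat; / 2.8 = 3,433 kWh in → × £0.343 = £1,177.61; + 4 × £7.24 standing = £1,206.57
Difference = |£1,001.75 − £1,206.57| = £204.82 ≈ £205

£205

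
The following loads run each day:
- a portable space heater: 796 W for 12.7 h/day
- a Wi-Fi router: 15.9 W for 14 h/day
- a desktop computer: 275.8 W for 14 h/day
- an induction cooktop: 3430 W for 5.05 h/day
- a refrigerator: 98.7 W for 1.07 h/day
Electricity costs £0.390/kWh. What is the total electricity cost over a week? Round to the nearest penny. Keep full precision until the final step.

portable space heater: 796 W × 12.7 h × 7 d = 70,764 Wh = 70.76 kWh
Wi-Fi router: 15.9 W × 14 h × 7 d = 1,558 Wh = 1.558 kWh
desktop computer: 275.8 W × 14 h × 7 d = 27,028 Wh = 27.03 kWh
induction cooktop: 3430 W × 5.05 h × 7 d = 121,250 Wh = 121.3 kWh
refrigerator: 98.7 W × 1.07 h × 7 d = 739 Wh = 0.7393 kWh
Total energy = 70.76 + 1.558 + 27.03 + 121.3 + 0.7393 = 221.3 kWh
Cost = 221.3 kWh × £0.390 = £86.32

£86.32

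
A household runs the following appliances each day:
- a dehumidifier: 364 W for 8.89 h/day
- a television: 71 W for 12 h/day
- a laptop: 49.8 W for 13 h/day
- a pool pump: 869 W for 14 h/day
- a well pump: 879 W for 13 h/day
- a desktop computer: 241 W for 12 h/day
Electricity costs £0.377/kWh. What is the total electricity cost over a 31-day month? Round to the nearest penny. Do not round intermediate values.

£364.87

dehumidifier: 364 W × 8.89 h × 31 d = 100,315 Wh = 100.3 kWh
television: 71 W × 12 h × 31 d = 26,412 Wh = 26.41 kWh
laptop: 49.8 W × 13 h × 31 d = 20,069 Wh = 20.07 kWh
pool pump: 869 W × 14 h × 31 d = 377,146 Wh = 377.1 kWh
well pump: 879 W × 13 h × 31 d = 354,237 Wh = 354.2 kWh
desktop computer: 241 W × 12 h × 31 d = 89,652 Wh = 89.65 kWh
Total energy = 100.3 + 26.41 + 20.07 + 377.1 + 354.2 + 89.65 = 967.8 kWh
Cost = 967.8 kWh × £0.377 = £364.87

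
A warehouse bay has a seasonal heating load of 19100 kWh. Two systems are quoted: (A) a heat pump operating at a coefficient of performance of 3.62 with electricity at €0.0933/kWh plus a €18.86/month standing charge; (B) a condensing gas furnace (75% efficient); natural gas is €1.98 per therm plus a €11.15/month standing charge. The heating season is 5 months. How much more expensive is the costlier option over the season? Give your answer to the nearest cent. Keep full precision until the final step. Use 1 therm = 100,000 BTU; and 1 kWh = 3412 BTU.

€1189.64

Heat load = 19100 kWh × 3412 = 65,169,200 BTU
Gas: input = 65,169,200 / 0.75 = 86,892,267 BTU = 868.9 therm → 868.9 × €1.98 = €1,720.47; + 5 × €11.15 standing = €1,776.22
Heat pump: 65,169,200 BTU / 3412 = 19,100 kWh heat; / 3.62 = 5,276 kWh in → × €0.0933 = €492.27; + 5 × €18.86 standing = €586.57
Difference = |€1,776.22 − €586.57| = €1,189.64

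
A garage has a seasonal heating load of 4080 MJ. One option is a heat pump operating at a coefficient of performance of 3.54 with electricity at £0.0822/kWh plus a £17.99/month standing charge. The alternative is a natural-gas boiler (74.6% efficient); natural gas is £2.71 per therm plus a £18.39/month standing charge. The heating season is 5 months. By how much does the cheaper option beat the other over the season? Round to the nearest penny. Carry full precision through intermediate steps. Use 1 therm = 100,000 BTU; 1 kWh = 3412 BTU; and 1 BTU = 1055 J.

£116.17

Heat load = 4080 MJ = 4,080,000,000 J / 1055 = 3,867,299 BTU
Gas: input = 3,867,299 / 0.746 = 5,184,046 BTU = 51.84 therm → 51.84 × £2.71 = £140.49; + 5 × £18.39 standing = £232.44
Heat pump: 3,867,299 BTU / 3412 = 1,133 kWh heat; / 3.54 = 320.2 kWh in → × £0.0822 = £26.32; + 5 × £17.99 standing = £116.27
Difference = |£232.44 − £116.27| = £116.17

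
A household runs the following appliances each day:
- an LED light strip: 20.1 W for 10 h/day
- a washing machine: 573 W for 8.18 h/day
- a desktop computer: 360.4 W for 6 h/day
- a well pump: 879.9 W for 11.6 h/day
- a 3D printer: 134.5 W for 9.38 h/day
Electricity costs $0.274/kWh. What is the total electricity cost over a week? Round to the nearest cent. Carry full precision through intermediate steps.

LED light strip: 20.1 W × 10 h × 7 d = 1,407 Wh = 1.407 kWh
washing machine: 573 W × 8.18 h × 7 d = 32,810 Wh = 32.81 kWh
desktop computer: 360.4 W × 6 h × 7 d = 15,137 Wh = 15.14 kWh
well pump: 879.9 W × 11.6 h × 7 d = 71,448 Wh = 71.45 kWh
3D printer: 134.5 W × 9.38 h × 7 d = 8,831 Wh = 8.831 kWh
Total energy = 1.407 + 32.81 + 15.14 + 71.45 + 8.831 = 129.6 kWh
Cost = 129.6 kWh × $0.274 = $35.52

$35.52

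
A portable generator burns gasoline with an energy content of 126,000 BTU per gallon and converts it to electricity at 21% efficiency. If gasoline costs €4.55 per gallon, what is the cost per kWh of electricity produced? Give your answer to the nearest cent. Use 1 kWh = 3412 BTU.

Electrical output per gallon = 126,000 BTU × 0.21 / 3412 BTU/kWh = 7.755 kWh
Cost per kWh = €4.55 / 7.755 kWh = €0.587

€0.59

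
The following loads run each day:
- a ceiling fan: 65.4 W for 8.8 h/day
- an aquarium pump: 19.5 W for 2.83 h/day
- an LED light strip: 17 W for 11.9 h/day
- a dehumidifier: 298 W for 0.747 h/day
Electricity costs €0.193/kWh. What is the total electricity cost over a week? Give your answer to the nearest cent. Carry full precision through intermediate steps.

€1.43

ceiling fan: 65.4 W × 8.8 h × 7 d = 4,029 Wh = 4.029 kWh
aquarium pump: 19.5 W × 2.83 h × 7 d = 386 Wh = 0.3863 kWh
LED light strip: 17 W × 11.9 h × 7 d = 1,416 Wh = 1.416 kWh
dehumidifier: 298 W × 0.747 h × 7 d = 1,558 Wh = 1.558 kWh
Total energy = 4.029 + 0.3863 + 1.416 + 1.558 = 7.389 kWh
Cost = 7.389 kWh × €0.193 = €1.43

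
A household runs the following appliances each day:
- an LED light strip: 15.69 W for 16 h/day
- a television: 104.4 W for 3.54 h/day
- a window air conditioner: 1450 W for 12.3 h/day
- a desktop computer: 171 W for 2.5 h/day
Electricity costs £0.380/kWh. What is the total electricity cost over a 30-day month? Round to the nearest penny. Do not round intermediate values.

LED light strip: 15.69 W × 16 h × 30 d = 7,531 Wh = 7.531 kWh
television: 104.4 W × 3.54 h × 30 d = 11,087 Wh = 11.09 kWh
window air conditioner: 1450 W × 12.3 h × 30 d = 535,050 Wh = 535 kWh
desktop computer: 171 W × 2.5 h × 30 d = 12,825 Wh = 12.82 kWh
Total energy = 7.531 + 11.09 + 535 + 12.82 = 566.5 kWh
Cost = 566.5 kWh × £0.380 = £215.27

£215.27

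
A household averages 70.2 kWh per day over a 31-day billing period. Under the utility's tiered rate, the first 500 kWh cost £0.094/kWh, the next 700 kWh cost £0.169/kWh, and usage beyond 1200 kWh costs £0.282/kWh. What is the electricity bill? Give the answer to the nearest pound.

Usage = 70.2 kWh/day × 31 days = 2176.2 kWh
First 500 kWh × £0.094 = £47.00
Next 700 kWh × £0.169 = £118.30
Remaining 976.2 kWh × £0.282 = £275.29
Total = £440.59 ≈ £441

£441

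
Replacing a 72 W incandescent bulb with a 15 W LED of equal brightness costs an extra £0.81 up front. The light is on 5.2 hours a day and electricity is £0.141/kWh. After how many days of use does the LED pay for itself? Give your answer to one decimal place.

Power saved = 72 − 15 = 57 W
Daily energy saved = 57 W × 5.2 h = 296.4 Wh = 0.2964 kWh
Daily savings = 0.2964 × £0.141 = £0.0418
Payback = £0.81 / £0.0418 per day = 19.38 days

19.4 days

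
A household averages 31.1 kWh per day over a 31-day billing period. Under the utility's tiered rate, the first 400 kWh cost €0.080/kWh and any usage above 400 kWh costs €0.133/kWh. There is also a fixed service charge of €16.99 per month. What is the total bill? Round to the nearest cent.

€124.02

Usage = 31.1 kWh/day × 31 days = 964.1 kWh
First 400 kWh × €0.080 = €32.00
Remaining 564.1 kWh × €0.133 = €75.03
Energy charge = €107.03; + service €16.99 = €124.02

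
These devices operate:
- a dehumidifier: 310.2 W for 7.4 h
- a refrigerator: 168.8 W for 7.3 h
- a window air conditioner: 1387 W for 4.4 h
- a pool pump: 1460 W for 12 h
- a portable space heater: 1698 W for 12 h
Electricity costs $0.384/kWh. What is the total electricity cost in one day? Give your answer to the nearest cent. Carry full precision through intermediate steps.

$18.25

dehumidifier: 310.2 W × 7.4 h = 2,295 Wh = 2.295 kWh
refrigerator: 168.8 W × 7.3 h = 1,232 Wh = 1.232 kWh
window air conditioner: 1387 W × 4.4 h = 6,103 Wh = 6.103 kWh
pool pump: 1460 W × 12 h = 17,520 Wh = 17.52 kWh
portable space heater: 1698 W × 12 h = 20,376 Wh = 20.38 kWh
Total energy = 2.295 + 1.232 + 6.103 + 17.52 + 20.38 = 47.53 kWh
Cost = 47.53 kWh × $0.384 = $18.25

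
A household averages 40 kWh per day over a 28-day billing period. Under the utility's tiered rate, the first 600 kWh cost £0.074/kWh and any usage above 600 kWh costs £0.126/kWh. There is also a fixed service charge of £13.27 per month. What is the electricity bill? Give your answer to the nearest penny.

£123.19

Usage = 40 kWh/day × 28 days = 1120 kWh
First 600 kWh × £0.074 = £44.40
Remaining 520 kWh × £0.126 = £65.52
Energy charge = £109.92; + service £13.27 = £123.19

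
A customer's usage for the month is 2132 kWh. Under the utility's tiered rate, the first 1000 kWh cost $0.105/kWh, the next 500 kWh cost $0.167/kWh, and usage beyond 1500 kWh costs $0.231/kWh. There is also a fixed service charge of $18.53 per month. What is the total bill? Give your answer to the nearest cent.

$353.02

First 1000 kWh × $0.105 = $105.00
Next 500 kWh × $0.167 = $83.50
Remaining 632 kWh × $0.231 = $145.99
Energy charge = $334.49; + service $18.53 = $353.02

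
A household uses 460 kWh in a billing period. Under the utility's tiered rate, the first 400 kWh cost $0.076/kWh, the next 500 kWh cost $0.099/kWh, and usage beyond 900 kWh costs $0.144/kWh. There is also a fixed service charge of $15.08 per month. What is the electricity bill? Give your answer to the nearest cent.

First 400 kWh × $0.076 = $30.40
Next 60 kWh × $0.099 = $5.94
Remaining tier: 0 kWh (not reached)
Energy charge = $36.34; + service $15.08 = $51.42

$51.42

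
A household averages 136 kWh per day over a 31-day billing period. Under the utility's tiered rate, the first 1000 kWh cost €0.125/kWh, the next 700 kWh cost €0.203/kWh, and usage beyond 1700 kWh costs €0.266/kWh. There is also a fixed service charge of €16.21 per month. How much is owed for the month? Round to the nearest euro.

€953

Usage = 136 kWh/day × 31 days = 4216 kWh
First 1000 kWh × €0.125 = €125.00
Next 700 kWh × €0.203 = €142.10
Remaining 2516 kWh × €0.266 = €669.26
Energy charge = €936.36; + service €16.21 = €952.57 ≈ €953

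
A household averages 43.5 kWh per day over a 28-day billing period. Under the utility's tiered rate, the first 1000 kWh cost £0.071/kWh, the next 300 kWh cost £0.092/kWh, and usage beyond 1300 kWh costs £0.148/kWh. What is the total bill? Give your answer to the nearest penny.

Usage = 43.5 kWh/day × 28 days = 1218 kWh
First 1000 kWh × £0.071 = £71.00
Next 218 kWh × £0.092 = £20.06
Remaining tier: 0 kWh (not reached)
Total = £91.06

£91.06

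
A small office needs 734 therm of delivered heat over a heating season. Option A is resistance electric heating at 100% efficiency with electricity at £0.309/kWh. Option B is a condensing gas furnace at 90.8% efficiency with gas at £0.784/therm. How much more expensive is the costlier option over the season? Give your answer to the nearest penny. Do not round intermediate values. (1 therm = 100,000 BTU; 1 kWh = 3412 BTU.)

£6013.54

Heat load = 734 therm × 100,000 = 73,400,000 BTU
Gas: input = 73,400,000 / 0.908 = 80,837,004 BTU = 808.4 therm → 808.4 × £0.784 = £633.76
Electric: 73,400,000 BTU / 3412 = 21,510 kWh → × £0.309 = £6,647.30
Difference = |£633.76 − £6,647.30| = £6,013.54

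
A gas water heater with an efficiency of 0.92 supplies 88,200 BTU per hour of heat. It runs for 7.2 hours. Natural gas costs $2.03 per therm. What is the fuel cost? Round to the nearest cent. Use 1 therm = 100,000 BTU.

$14.01

Heat delivered = 88,200 BTU/h × 7.2 h = 635,040 BTU
Gas input = 635,040 / 0.92 = 690,261 BTU
= 690,261 / 100,000 = 6.903 therm
Cost = 6.903 × $2.03/therm = $14.01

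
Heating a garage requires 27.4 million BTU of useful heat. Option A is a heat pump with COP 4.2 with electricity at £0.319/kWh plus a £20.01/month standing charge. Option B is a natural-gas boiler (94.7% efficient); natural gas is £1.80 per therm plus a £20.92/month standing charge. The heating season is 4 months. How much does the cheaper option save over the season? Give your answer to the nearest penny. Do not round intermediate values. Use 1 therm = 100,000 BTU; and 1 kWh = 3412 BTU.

£85.49

Heat load = 27.4 × 10⁶ BTU = 27,400,000 BTU
Gas: input = 27,400,000 / 0.947 = 28,933,474 BTU = 289.3 therm → 289.3 × £1.80 = £520.80; + 4 × £20.92 standing = £604.48
Heat pump: 27,400,000 BTU / 3412 = 8,030 kWh heat; / 4.2 = 1,912 kWh in → × £0.319 = £609.93; + 4 × £20.01 standing = £689.97
Difference = |£604.48 − £689.97| = £85.49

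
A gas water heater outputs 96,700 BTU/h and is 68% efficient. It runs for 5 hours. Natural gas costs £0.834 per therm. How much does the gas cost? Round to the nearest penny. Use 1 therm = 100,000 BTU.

£5.93

Heat delivered = 96,700 BTU/h × 5 h = 483,500 BTU
Gas input = 483,500 / 0.68 = 711,029 BTU
= 711,029 / 100,000 = 7.11 therm
Cost = 7.11 × £0.834/therm = £5.93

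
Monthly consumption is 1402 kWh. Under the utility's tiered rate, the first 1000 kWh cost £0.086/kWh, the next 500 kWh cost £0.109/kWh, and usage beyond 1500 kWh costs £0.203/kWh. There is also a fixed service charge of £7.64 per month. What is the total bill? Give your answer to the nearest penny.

First 1000 kWh × £0.086 = £86.00
Next 402 kWh × £0.109 = £43.82
Remaining tier: 0 kWh (not reached)
Energy charge = £129.82; + service £7.64 = £137.46

£137.46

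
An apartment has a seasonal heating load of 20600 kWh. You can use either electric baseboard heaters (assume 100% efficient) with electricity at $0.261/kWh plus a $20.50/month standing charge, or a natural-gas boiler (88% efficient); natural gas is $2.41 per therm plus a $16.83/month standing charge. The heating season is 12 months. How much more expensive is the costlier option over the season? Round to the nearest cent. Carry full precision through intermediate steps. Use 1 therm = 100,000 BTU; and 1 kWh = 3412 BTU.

$3495.73

Heat load = 20600 kWh × 3412 = 70,287,200 BTU
Gas: input = 70,287,200 / 0.88 = 79,871,818 BTU = 798.7 therm → 798.7 × $2.41 = $1,924.91; + 12 × $16.83 standing = $2,126.87
Electric: 70,287,200 BTU / 3412 = 20,600 kWh → × $0.261 = $5,376.60; + 12 × $20.50 standing = $5,622.60
Difference = |$2,126.87 − $5,622.60| = $3,495.73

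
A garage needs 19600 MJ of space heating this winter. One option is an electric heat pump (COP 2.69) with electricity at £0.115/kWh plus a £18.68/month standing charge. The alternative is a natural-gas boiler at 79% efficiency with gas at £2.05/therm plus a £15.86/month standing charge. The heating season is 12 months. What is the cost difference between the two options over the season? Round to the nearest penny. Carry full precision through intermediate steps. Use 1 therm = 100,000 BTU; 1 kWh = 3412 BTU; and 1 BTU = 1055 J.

£215.48

Heat load = 19600 MJ = 19,600,000,000 J / 1055 = 18,578,199 BTU
Gas: input = 18,578,199 / 0.790 = 23,516,708 BTU = 235.2 therm → 235.2 × £2.05 = £482.09; + 12 × £15.86 standing = £672.41
Heat pump: 18,578,199 BTU / 3412 = 5,445 kWh heat; / 2.69 = 2,024 kWh in → × £0.115 = £232.78; + 12 × £18.68 standing = £456.94
Difference = |£672.41 − £456.94| = £215.48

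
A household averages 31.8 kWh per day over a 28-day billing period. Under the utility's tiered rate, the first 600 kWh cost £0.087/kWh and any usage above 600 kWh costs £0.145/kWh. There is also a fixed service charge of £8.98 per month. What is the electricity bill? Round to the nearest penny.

£103.29

Usage = 31.8 kWh/day × 28 days = 890.4 kWh
First 600 kWh × £0.087 = £52.20
Remaining 290.4 kWh × £0.145 = £42.11
Energy charge = £94.31; + service £8.98 = £103.29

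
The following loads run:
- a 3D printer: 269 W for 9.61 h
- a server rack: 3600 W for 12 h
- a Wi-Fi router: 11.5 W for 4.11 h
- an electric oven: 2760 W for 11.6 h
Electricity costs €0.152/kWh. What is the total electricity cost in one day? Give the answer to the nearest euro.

3D printer: 269 W × 9.61 h = 2,585 Wh = 2.585 kWh
server rack: 3600 W × 12 h = 43,200 Wh = 43.2 kWh
Wi-Fi router: 11.5 W × 4.11 h = 47 Wh = 0.04727 kWh
electric oven: 2760 W × 11.6 h = 32,016 Wh = 32.02 kWh
Total energy = 2.585 + 43.2 + 0.04727 + 32.02 = 77.85 kWh
Cost = 77.85 kWh × €0.152 = €11.83 ≈ €12

€12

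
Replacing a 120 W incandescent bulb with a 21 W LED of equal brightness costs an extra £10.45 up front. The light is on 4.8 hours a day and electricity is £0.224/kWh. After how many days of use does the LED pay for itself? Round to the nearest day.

98 days

Power saved = 120 − 21 = 99 W
Daily energy saved = 99 W × 4.8 h = 475.2 Wh = 0.4752 kWh
Daily savings = 0.4752 × £0.224 = £0.1064
Payback = £10.45 / £0.1064 per day = 98.17 days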